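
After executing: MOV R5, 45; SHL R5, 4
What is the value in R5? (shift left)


Register state trace:
  MOV R5, 45  → R5 = 45
  SHL R5, 4  → R5 = 45 << 4 = 45 * 2^4 = 720
Final: R5 = 720

720


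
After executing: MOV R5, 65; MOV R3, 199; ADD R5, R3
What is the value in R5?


Register state trace:
  MOV R5, 65  → R5 = 65
  MOV R3, 199  → R3 = 199
  ADD R5, R3  → R5 = 65 + 199 = 264
Final: R5 = 264

264


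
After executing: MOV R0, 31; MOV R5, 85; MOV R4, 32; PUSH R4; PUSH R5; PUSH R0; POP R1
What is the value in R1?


Stack trace (top is rightmost):
  MOV R0, 31  → R0 = 31
  MOV R5, 85  → R5 = 85
  MOV R4, 32  → R4 = 32
  PUSH R4  → stack: [32]
  PUSH R5  → stack: [32, 85]
  PUSH R0  → stack: [32, 85, 31]
  POP R1  → R1 = 31, stack: [32, 85]
Final: R1 = 31

31


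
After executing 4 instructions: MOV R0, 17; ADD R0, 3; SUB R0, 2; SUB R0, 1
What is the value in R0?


Register state trace:
  MOV R0, 17  → R0 = 17
  ADD R0, 3  → R0 = 17 + 3 = 20
  SUB R0, 2  → R0 = 20 - 2 = 18
  SUB R0, 1  → R0 = 18 - 1 = 17
Final: R0 = 17

17


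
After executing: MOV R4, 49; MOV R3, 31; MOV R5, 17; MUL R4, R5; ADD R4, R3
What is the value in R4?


Register state trace:
  MOV R4, 49  → R4 = 49
  MOV R3, 31  → R3 = 31
  MOV R5, 17  → R5 = 17
  MUL R4, R5  → R4 = 49 * 17 = 833
  ADD R4, R3  → R4 = 833 + 31 = 864
Final: R4 = 864

864


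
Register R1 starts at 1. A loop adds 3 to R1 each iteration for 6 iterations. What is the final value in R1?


Starting value: R1 = 1
  Iter 1: R1 = 1 + 3 = 4
  Iter 2: R1 = 4 + 3 = 7
  Iter 3: R1 = 7 + 3 = 10
  Iter 4: R1 = 10 + 3 = 13
  Iter 5: R1 = 13 + 3 = 16
  Iter 6: R1 = 16 + 3 = 19
Final: R1 = 19

19


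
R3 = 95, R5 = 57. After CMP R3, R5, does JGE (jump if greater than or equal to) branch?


Trace:
  R3 = 95, R5 = 57
  CMP R3, R5  → compares 95 vs 57
  JGE checks: is 95 greater than or equal to 57?
  95 > 57, so condition is true
Branch taken: Yes

Yes


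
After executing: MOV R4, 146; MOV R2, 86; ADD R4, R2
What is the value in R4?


Register state trace:
  MOV R4, 146  → R4 = 146
  MOV R2, 86  → R2 = 86
  ADD R4, R2  → R4 = 146 + 86 = 232
Final: R4 = 232

232


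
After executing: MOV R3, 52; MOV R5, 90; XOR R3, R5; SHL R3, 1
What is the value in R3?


Register state trace:
  MOV R3, 52  → R3 = 52 (0b00110100)
  MOV R5, 90  → R5 = 90 (0b01011010)
  XOR R3, R5  → R3 = 52 XOR 90 = 110 (0b01101110)
  SHL R3, 1  → R3 = 110 << 1 = 220
Final: R3 = 220

220


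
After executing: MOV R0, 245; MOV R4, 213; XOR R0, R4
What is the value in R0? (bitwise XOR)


Register state trace:
  MOV R0, 245  → R0 = 245 (0b11110101)
  MOV R4, 213  → R4 = 213 (0b11010101)
  XOR R0, R4  → R0 = 245 XOR 213 = 32 (0b00100000)
Final: R0 = 32

32


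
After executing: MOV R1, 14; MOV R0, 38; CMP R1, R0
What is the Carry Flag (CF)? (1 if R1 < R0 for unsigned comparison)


Register state trace:
  MOV R1, 14  → R1 = 14
  MOV R0, 38  → R0 = 38
  CMP R1, R0  → unsigned 14 - 38: borrow occurs
  14 < 38, so CF = 1
CF = 1

1


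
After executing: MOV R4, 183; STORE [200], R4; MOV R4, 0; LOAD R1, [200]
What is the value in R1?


Register and memory trace:
  MOV R4, 183  → R4 = 183
  STORE [200], R4  → mem[200] = 183
  MOV R4, 0  → R4 = 0
  LOAD R1, [200]  → R1 = mem[200] = 183
Final: R1 = 183

183


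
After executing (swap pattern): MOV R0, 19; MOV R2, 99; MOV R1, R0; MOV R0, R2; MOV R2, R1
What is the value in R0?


Register state trace (swap pattern):
  MOV R0, 19  → R0 = 19
  MOV R2, 99  → R2 = 99
  MOV R1, R0  → R1 = 19  (save R0)
  MOV R0, R2  → R0 = 99  (R0 gets R2's value)
  MOV R2, R1  → R2 = 19  (R2 gets saved value)
Final: R0 = 99

99


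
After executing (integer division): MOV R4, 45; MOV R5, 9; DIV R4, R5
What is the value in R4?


Register state trace:
  MOV R4, 45  → R4 = 45
  MOV R5, 9  → R5 = 9
  DIV R4, R5  → R4 = 45 // 9 = 5
Final: R4 = 5

5


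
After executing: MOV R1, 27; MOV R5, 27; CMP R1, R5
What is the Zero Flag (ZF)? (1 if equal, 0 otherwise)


Register state trace:
  MOV R1, 27  → R1 = 27
  MOV R5, 27  → R5 = 27
  CMP R1, R5  → computes 27 - 27 = 0
  Result is zero, so values are equal
ZF = 1

1


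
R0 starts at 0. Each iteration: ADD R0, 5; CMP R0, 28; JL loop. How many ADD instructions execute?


Loop trace (R0 starts at 0, target 28, step 5):
  ADD #1: R0 = 0 + 5 = 5  → 5 < 28, loop
  ADD #2: R0 = 5 + 5 = 10  → 10 < 28, loop
  ADD #3: R0 = 10 + 5 = 15  → 15 < 28, loop
  ADD #4: R0 = 15 + 5 = 20  → 20 < 28, loop
  ADD #5: R0 = 20 + 5 = 25  → 25 < 28, loop
  ADD #6: R0 = 25 + 5 = 30  → 30 >= 28, exit
Total ADD instructions: 6

6


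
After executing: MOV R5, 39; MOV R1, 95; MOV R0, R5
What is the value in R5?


Register state trace:
  MOV R5, 39  → R5 = 39
  MOV R1, 95  → R1 = 95
  MOV R0, R5  → R0 = 39
Final: R5 = 39

39


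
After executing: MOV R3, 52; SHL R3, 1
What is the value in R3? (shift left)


Register state trace:
  MOV R3, 52  → R3 = 52
  SHL R3, 1  → R3 = 52 << 1 = 52 * 2^1 = 104
Final: R3 = 104

104


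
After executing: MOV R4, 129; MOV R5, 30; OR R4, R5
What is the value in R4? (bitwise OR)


Register state trace:
  MOV R4, 129  → R4 = 129 (0b10000001)
  MOV R5, 30  → R5 = 30 (0b00011110)
  OR R4, R5   → R4 = 129 OR 30 = 159 (0b10011111)
Final: R4 = 159

159


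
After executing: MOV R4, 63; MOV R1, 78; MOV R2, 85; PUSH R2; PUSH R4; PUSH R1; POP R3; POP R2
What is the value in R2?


Stack trace (top is rightmost):
  MOV R4, 63  → R4 = 63
  MOV R1, 78  → R1 = 78
  MOV R2, 85  → R2 = 85
  PUSH R2  → stack: [85]
  PUSH R4  → stack: [85, 63]
  PUSH R1  → stack: [85, 63, 78]
  POP R3  → R3 = 78, stack: [85, 63]
  POP R2  → R2 = 63, stack: [85]
Final: R2 = 63

63


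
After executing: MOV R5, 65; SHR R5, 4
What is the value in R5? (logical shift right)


Register state trace:
  MOV R5, 65  → R5 = 65
  SHR R5, 4  → R5 = 65 >> 4 = 65 // 2^4 = 4
Final: R5 = 4

4


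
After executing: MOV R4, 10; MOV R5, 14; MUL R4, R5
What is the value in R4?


Register state trace:
  MOV R4, 10  → R4 = 10
  MOV R5, 14  → R5 = 14
  MUL R4, R5  → R4 = 10 * 14 = 140
Final: R4 = 140

140


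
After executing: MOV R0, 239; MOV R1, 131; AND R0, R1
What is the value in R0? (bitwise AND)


Register state trace:
  MOV R0, 239  → R0 = 239 (0b11101111)
  MOV R1, 131  → R1 = 131 (0b10000011)
  AND R0, R1  → R0 = 239 AND 131 = 131 (0b10000011)
Final: R0 = 131

131


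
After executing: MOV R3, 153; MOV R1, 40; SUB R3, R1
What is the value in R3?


Register state trace:
  MOV R3, 153  → R3 = 153
  MOV R1, 40  → R1 = 40
  SUB R3, R1  → R3 = 153 - 40 = 113
Final: R3 = 113

113


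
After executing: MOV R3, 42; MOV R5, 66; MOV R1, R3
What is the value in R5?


Register state trace:
  MOV R3, 42  → R3 = 42
  MOV R5, 66  → R5 = 66
  MOV R1, R3  → R1 = 42
Final: R5 = 66

66


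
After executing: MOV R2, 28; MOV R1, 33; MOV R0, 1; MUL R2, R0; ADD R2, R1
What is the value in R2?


Register state trace:
  MOV R2, 28  → R2 = 28
  MOV R1, 33  → R1 = 33
  MOV R0, 1  → R0 = 1
  MUL R2, R0  → R2 = 28 * 1 = 28
  ADD R2, R1  → R2 = 28 + 33 = 61
Final: R2 = 61

61


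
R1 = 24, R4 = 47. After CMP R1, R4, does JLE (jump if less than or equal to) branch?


Trace:
  R1 = 24, R4 = 47
  CMP R1, R4  → compares 24 vs 47
  JLE checks: is 24 less than or equal to 47?
  24 < 47, so condition is true
Branch taken: Yes

Yes


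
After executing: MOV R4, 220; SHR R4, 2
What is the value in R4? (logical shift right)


Register state trace:
  MOV R4, 220  → R4 = 220
  SHR R4, 2  → R4 = 220 >> 2 = 220 // 2^2 = 55
Final: R4 = 55

55


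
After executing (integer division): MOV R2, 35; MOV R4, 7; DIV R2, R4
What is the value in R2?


Register state trace:
  MOV R2, 35  → R2 = 35
  MOV R4, 7  → R4 = 7
  DIV R2, R4  → R2 = 35 // 7 = 5
Final: R2 = 5

5


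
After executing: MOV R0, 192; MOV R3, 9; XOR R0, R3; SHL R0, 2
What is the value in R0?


Register state trace:
  MOV R0, 192  → R0 = 192 (0b11000000)
  MOV R3, 9  → R3 = 9 (0b00001001)
  XOR R0, R3  → R0 = 192 XOR 9 = 201 (0b11001001)
  SHL R0, 2  → R0 = 201 << 2 = 804
Final: R0 = 804

804


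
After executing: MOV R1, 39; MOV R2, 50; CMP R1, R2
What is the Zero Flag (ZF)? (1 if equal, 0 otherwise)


Register state trace:
  MOV R1, 39  → R1 = 39
  MOV R2, 50  → R2 = 50
  CMP R1, R2  → computes 39 - 50 = -11
  Result is nonzero, so values are not equal
ZF = 0

0


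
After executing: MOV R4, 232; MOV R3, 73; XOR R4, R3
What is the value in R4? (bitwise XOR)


Register state trace:
  MOV R4, 232  → R4 = 232 (0b11101000)
  MOV R3, 73  → R3 = 73 (0b01001001)
  XOR R4, R3  → R4 = 232 XOR 73 = 161 (0b10100001)
Final: R4 = 161

161


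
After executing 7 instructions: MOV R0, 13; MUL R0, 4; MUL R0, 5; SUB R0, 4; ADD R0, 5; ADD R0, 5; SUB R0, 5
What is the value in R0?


Register state trace:
  MOV R0, 13  → R0 = 13
  MUL R0, 4  → R0 = 13 * 4 = 52
  MUL R0, 5  → R0 = 52 * 5 = 260
  SUB R0, 4  → R0 = 260 - 4 = 256
  ADD R0, 5  → R0 = 256 + 5 = 261
  ADD R0, 5  → R0 = 261 + 5 = 266
  SUB R0, 5  → R0 = 266 - 5 = 261
Final: R0 = 261

261


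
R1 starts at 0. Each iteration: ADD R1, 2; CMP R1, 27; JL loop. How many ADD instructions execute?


Loop trace (R1 starts at 0, target 27, step 2):
  ADD #1: R1 = 0 + 2 = 2  → 2 < 27, loop
  ADD #2: R1 = 2 + 2 = 4  → 4 < 27, loop
  ADD #3: R1 = 4 + 2 = 6  → 6 < 27, loop
  ADD #4: R1 = 6 + 2 = 8  → 8 < 27, loop
  ADD #5: R1 = 8 + 2 = 10  → 10 < 27, loop
  ADD #6: R1 = 10 + 2 = 12  → 12 < 27, loop
  ADD #7: R1 = 12 + 2 = 14  → 14 < 27, loop
  ADD #8: R1 = 14 + 2 = 16  → 16 < 27, loop
  ADD #9: R1 = 16 + 2 = 18  → 18 < 27, loop
  ADD #10: R1 = 18 + 2 = 20  → 20 < 27, loop
  ADD #11: R1 = 20 + 2 = 22  → 22 < 27, loop
  ADD #12: R1 = 22 + 2 = 24  → 24 < 27, loop
  ADD #13: R1 = 24 + 2 = 26  → 26 < 27, loop
  ADD #14: R1 = 26 + 2 = 28  → 28 >= 27, exit
Total ADD instructions: 14

14


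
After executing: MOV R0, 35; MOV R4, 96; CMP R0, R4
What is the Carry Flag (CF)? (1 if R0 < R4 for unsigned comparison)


Register state trace:
  MOV R0, 35  → R0 = 35
  MOV R4, 96  → R4 = 96
  CMP R0, R4  → unsigned 35 - 96: borrow occurs
  35 < 96, so CF = 1
CF = 1

1


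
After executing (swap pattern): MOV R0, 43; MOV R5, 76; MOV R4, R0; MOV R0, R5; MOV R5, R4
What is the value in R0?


Register state trace (swap pattern):
  MOV R0, 43  → R0 = 43
  MOV R5, 76  → R5 = 76
  MOV R4, R0  → R4 = 43  (save R0)
  MOV R0, R5  → R0 = 76  (R0 gets R5's value)
  MOV R5, R4  → R5 = 43  (R5 gets saved value)
Final: R0 = 76

76


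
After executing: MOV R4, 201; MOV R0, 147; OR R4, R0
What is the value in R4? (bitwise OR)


Register state trace:
  MOV R4, 201  → R4 = 201 (0b11001001)
  MOV R0, 147  → R0 = 147 (0b10010011)
  OR R4, R0   → R4 = 201 OR 147 = 219 (0b11011011)
Final: R4 = 219

219


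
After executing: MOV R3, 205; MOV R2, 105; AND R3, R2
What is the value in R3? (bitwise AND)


Register state trace:
  MOV R3, 205  → R3 = 205 (0b11001101)
  MOV R2, 105  → R2 = 105 (0b01101001)
  AND R3, R2  → R3 = 205 AND 105 = 73 (0b01001001)
Final: R3 = 73

73


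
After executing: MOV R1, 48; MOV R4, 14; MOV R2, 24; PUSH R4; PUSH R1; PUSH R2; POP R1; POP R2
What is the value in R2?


Stack trace (top is rightmost):
  MOV R1, 48  → R1 = 48
  MOV R4, 14  → R4 = 14
  MOV R2, 24  → R2 = 24
  PUSH R4  → stack: [14]
  PUSH R1  → stack: [14, 48]
  PUSH R2  → stack: [14, 48, 24]
  POP R1  → R1 = 24, stack: [14, 48]
  POP R2  → R2 = 48, stack: [14]
Final: R2 = 48

48


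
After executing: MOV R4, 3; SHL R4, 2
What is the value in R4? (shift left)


Register state trace:
  MOV R4, 3  → R4 = 3
  SHL R4, 2  → R4 = 3 << 2 = 3 * 2^2 = 12
Final: R4 = 12

12


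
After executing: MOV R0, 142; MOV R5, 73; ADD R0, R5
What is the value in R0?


Register state trace:
  MOV R0, 142  → R0 = 142
  MOV R5, 73  → R5 = 73
  ADD R0, R5  → R0 = 142 + 73 = 215
Final: R0 = 215

215


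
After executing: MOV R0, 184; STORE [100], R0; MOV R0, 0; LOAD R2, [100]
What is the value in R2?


Register and memory trace:
  MOV R0, 184  → R0 = 184
  STORE [100], R0  → mem[100] = 184
  MOV R0, 0  → R0 = 0
  LOAD R2, [100]  → R2 = mem[100] = 184
Final: R2 = 184

184


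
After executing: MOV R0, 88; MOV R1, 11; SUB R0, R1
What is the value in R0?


Register state trace:
  MOV R0, 88  → R0 = 88
  MOV R1, 11  → R1 = 11
  SUB R0, R1  → R0 = 88 - 11 = 77
Final: R0 = 77

77


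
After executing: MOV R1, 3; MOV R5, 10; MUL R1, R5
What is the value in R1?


Register state trace:
  MOV R1, 3  → R1 = 3
  MOV R5, 10  → R5 = 10
  MUL R1, R5  → R1 = 3 * 10 = 30
Final: R1 = 30

30


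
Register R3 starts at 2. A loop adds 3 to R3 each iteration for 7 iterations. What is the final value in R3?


Starting value: R3 = 2
  Iter 1: R3 = 2 + 3 = 5
  Iter 2: R3 = 5 + 3 = 8
  Iter 3: R3 = 8 + 3 = 11
  Iter 4: R3 = 11 + 3 = 14
  Iter 5: R3 = 14 + 3 = 17
  Iter 6: R3 = 17 + 3 = 20
  Iter 7: R3 = 20 + 3 = 23
Final: R3 = 23

23


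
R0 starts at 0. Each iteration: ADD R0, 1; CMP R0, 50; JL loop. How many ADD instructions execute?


Loop trace (R0 starts at 0, target 50, step 1):
  ADD #1: R0 = 0 + 1 = 1  → 1 < 50, loop
  ADD #2: R0 = 1 + 1 = 2  → 2 < 50, loop
  ADD #3: R0 = 2 + 1 = 3  → 3 < 50, loop
  ADD #4: R0 = 3 + 1 = 4  → 4 < 50, loop
  ADD #5: R0 = 4 + 1 = 5  → 5 < 50, loop
  ADD #6: R0 = 5 + 1 = 6  → 6 < 50, loop
  ADD #7: R0 = 6 + 1 = 7  → 7 < 50, loop
  ADD #8: R0 = 7 + 1 = 8  → 8 < 50, loop
  ADD #9: R0 = 8 + 1 = 9  → 9 < 50, loop
  ADD #10: R0 = 9 + 1 = 10  → 10 < 50, loop
  ADD #11: R0 = 10 + 1 = 11  → 11 < 50, loop
  ADD #12: R0 = 11 + 1 = 12  → 12 < 50, loop
  ADD #13: R0 = 12 + 1 = 13  → 13 < 50, loop
  ADD #14: R0 = 13 + 1 = 14  → 14 < 50, loop
  ADD #15: R0 = 14 + 1 = 15  → 15 < 50, loop
  ADD #16: R0 = 15 + 1 = 16  → 16 < 50, loop
  ADD #17: R0 = 16 + 1 = 17  → 17 < 50, loop
  ADD #18: R0 = 17 + 1 = 18  → 18 < 50, loop
  ADD #19: R0 = 18 + 1 = 19  → 19 < 50, loop
  ADD #20: R0 = 19 + 1 = 20  → 20 < 50, loop
  ADD #21: R0 = 20 + 1 = 21  → 21 < 50, loop
  ADD #22: R0 = 21 + 1 = 22  → 22 < 50, loop
  ADD #23: R0 = 22 + 1 = 23  → 23 < 50, loop
  ADD #24: R0 = 23 + 1 = 24  → 24 < 50, loop
  ADD #25: R0 = 24 + 1 = 25  → 25 < 50, loop
  ADD #26: R0 = 25 + 1 = 26  → 26 < 50, loop
  ADD #27: R0 = 26 + 1 = 27  → 27 < 50, loop
  ADD #28: R0 = 27 + 1 = 28  → 28 < 50, loop
  ADD #29: R0 = 28 + 1 = 29  → 29 < 50, loop
  ADD #30: R0 = 29 + 1 = 30  → 30 < 50, loop
  ADD #31: R0 = 30 + 1 = 31  → 31 < 50, loop
  ADD #32: R0 = 31 + 1 = 32  → 32 < 50, loop
  ADD #33: R0 = 32 + 1 = 33  → 33 < 50, loop
  ADD #34: R0 = 33 + 1 = 34  → 34 < 50, loop
  ADD #35: R0 = 34 + 1 = 35  → 35 < 50, loop
  ADD #36: R0 = 35 + 1 = 36  → 36 < 50, loop
  ADD #37: R0 = 36 + 1 = 37  → 37 < 50, loop
  ADD #38: R0 = 37 + 1 = 38  → 38 < 50, loop
  ADD #39: R0 = 38 + 1 = 39  → 39 < 50, loop
  ADD #40: R0 = 39 + 1 = 40  → 40 < 50, loop
  ADD #41: R0 = 40 + 1 = 41  → 41 < 50, loop
  ADD #42: R0 = 41 + 1 = 42  → 42 < 50, loop
  ADD #43: R0 = 42 + 1 = 43  → 43 < 50, loop
  ADD #44: R0 = 43 + 1 = 44  → 44 < 50, loop
  ADD #45: R0 = 44 + 1 = 45  → 45 < 50, loop
  ADD #46: R0 = 45 + 1 = 46  → 46 < 50, loop
  ADD #47: R0 = 46 + 1 = 47  → 47 < 50, loop
  ADD #48: R0 = 47 + 1 = 48  → 48 < 50, loop
  ADD #49: R0 = 48 + 1 = 49  → 49 < 50, loop
  ADD #50: R0 = 49 + 1 = 50  → 50 >= 50, exit
Total ADD instructions: 50

50


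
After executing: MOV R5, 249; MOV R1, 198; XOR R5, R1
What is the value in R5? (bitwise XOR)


Register state trace:
  MOV R5, 249  → R5 = 249 (0b11111001)
  MOV R1, 198  → R1 = 198 (0b11000110)
  XOR R5, R1  → R5 = 249 XOR 198 = 63 (0b00111111)
Final: R5 = 63

63


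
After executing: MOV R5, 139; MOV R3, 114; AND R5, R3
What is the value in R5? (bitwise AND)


Register state trace:
  MOV R5, 139  → R5 = 139 (0b10001011)
  MOV R3, 114  → R3 = 114 (0b01110010)
  AND R5, R3  → R5 = 139 AND 114 = 2 (0b00000010)
Final: R5 = 2

2


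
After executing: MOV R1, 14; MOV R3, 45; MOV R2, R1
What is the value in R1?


Register state trace:
  MOV R1, 14  → R1 = 14
  MOV R3, 45  → R3 = 45
  MOV R2, R1  → R2 = 14
Final: R1 = 14

14


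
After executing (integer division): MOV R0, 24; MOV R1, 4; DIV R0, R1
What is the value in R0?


Register state trace:
  MOV R0, 24  → R0 = 24
  MOV R1, 4  → R1 = 4
  DIV R0, R1  → R0 = 24 // 4 = 6
Final: R0 = 6

6


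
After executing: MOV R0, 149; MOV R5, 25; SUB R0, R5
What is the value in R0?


Register state trace:
  MOV R0, 149  → R0 = 149
  MOV R5, 25  → R5 = 25
  SUB R0, R5  → R0 = 149 - 25 = 124
Final: R0 = 124

124


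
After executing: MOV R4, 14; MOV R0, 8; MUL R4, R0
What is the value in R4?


Register state trace:
  MOV R4, 14  → R4 = 14
  MOV R0, 8  → R0 = 8
  MUL R4, R0  → R4 = 14 * 8 = 112
Final: R4 = 112

112


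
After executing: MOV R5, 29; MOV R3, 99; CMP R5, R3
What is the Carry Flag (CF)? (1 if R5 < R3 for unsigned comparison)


Register state trace:
  MOV R5, 29  → R5 = 29
  MOV R3, 99  → R3 = 99
  CMP R5, R3  → unsigned 29 - 99: borrow occurs
  29 < 99, so CF = 1
CF = 1

1


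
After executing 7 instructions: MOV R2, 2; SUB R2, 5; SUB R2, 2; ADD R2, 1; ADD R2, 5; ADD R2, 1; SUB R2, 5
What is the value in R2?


Register state trace:
  MOV R2, 2  → R2 = 2
  SUB R2, 5  → R2 = 2 - 5 = -3
  SUB R2, 2  → R2 = -3 - 2 = -5
  ADD R2, 1  → R2 = -5 + 1 = -4
  ADD R2, 5  → R2 = -4 + 5 = 1
  ADD R2, 1  → R2 = 1 + 1 = 2
  SUB R2, 5  → R2 = 2 - 5 = -3
Final: R2 = -3

-3


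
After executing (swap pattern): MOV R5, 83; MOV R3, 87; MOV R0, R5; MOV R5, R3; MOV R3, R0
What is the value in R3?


Register state trace (swap pattern):
  MOV R5, 83  → R5 = 83
  MOV R3, 87  → R3 = 87
  MOV R0, R5  → R0 = 83  (save R5)
  MOV R5, R3  → R5 = 87  (R5 gets R3's value)
  MOV R3, R0  → R3 = 83  (R3 gets saved value)
Final: R3 = 83

83


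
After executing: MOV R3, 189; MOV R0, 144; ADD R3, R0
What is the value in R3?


Register state trace:
  MOV R3, 189  → R3 = 189
  MOV R0, 144  → R0 = 144
  ADD R3, R0  → R3 = 189 + 144 = 333
Final: R3 = 333

333


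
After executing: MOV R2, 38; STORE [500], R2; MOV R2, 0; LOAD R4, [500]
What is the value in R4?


Register and memory trace:
  MOV R2, 38  → R2 = 38
  STORE [500], R2  → mem[500] = 38
  MOV R2, 0  → R2 = 0
  LOAD R4, [500]  → R4 = mem[500] = 38
Final: R4 = 38

38


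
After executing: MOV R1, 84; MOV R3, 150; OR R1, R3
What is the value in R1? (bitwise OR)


Register state trace:
  MOV R1, 84  → R1 = 84 (0b01010100)
  MOV R3, 150  → R3 = 150 (0b10010110)
  OR R1, R3   → R1 = 84 OR 150 = 214 (0b11010110)
Final: R1 = 214

214


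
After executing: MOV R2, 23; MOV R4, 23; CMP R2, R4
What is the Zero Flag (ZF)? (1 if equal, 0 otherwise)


Register state trace:
  MOV R2, 23  → R2 = 23
  MOV R4, 23  → R4 = 23
  CMP R2, R4  → computes 23 - 23 = 0
  Result is zero, so values are equal
ZF = 1

1


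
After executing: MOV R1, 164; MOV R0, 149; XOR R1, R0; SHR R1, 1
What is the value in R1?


Register state trace:
  MOV R1, 164  → R1 = 164 (0b10100100)
  MOV R0, 149  → R0 = 149 (0b10010101)
  XOR R1, R0  → R1 = 164 XOR 149 = 49 (0b00110001)
  SHR R1, 1  → R1 = 49 >> 1 = 24
Final: R1 = 24

24


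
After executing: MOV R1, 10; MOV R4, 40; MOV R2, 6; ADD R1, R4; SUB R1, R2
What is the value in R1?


Register state trace:
  MOV R1, 10  → R1 = 10
  MOV R4, 40  → R4 = 40
  MOV R2, 6  → R2 = 6
  ADD R1, R4  → R1 = 10 + 40 = 50
  SUB R1, R2  → R1 = 50 - 6 = 44
Final: R1 = 44

44


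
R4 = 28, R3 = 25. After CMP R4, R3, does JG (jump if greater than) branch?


Trace:
  R4 = 28, R3 = 25
  CMP R4, R3  → compares 28 vs 25
  JG checks: is 28 greater than 25?
  28 > 25, so condition is true
Branch taken: Yes

Yes


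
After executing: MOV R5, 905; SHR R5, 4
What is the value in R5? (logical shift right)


Register state trace:
  MOV R5, 905  → R5 = 905
  SHR R5, 4  → R5 = 905 >> 4 = 905 // 2^4 = 56
Final: R5 = 56

56


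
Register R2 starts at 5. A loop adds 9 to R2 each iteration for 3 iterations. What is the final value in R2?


Starting value: R2 = 5
  Iter 1: R2 = 5 + 9 = 14
  Iter 2: R2 = 14 + 9 = 23
  Iter 3: R2 = 23 + 9 = 32
Final: R2 = 32

32


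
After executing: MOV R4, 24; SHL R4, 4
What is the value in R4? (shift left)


Register state trace:
  MOV R4, 24  → R4 = 24
  SHL R4, 4  → R4 = 24 << 4 = 24 * 2^4 = 384
Final: R4 = 384

384


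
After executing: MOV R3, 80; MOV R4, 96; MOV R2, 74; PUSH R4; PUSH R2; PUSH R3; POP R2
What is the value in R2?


Stack trace (top is rightmost):
  MOV R3, 80  → R3 = 80
  MOV R4, 96  → R4 = 96
  MOV R2, 74  → R2 = 74
  PUSH R4  → stack: [96]
  PUSH R2  → stack: [96, 74]
  PUSH R3  → stack: [96, 74, 80]
  POP R2  → R2 = 80, stack: [96, 74]
Final: R2 = 80

80


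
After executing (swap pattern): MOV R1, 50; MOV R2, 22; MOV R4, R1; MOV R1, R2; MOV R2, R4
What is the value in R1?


Register state trace (swap pattern):
  MOV R1, 50  → R1 = 50
  MOV R2, 22  → R2 = 22
  MOV R4, R1  → R4 = 50  (save R1)
  MOV R1, R2  → R1 = 22  (R1 gets R2's value)
  MOV R2, R4  → R2 = 50  (R2 gets saved value)
Final: R1 = 22

22


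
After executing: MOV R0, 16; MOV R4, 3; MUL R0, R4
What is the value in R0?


Register state trace:
  MOV R0, 16  → R0 = 16
  MOV R4, 3  → R4 = 3
  MUL R0, R4  → R0 = 16 * 3 = 48
Final: R0 = 48

48


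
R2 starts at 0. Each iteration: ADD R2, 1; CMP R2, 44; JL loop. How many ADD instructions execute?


Loop trace (R2 starts at 0, target 44, step 1):
  ADD #1: R2 = 0 + 1 = 1  → 1 < 44, loop
  ADD #2: R2 = 1 + 1 = 2  → 2 < 44, loop
  ADD #3: R2 = 2 + 1 = 3  → 3 < 44, loop
  ADD #4: R2 = 3 + 1 = 4  → 4 < 44, loop
  ADD #5: R2 = 4 + 1 = 5  → 5 < 44, loop
  ADD #6: R2 = 5 + 1 = 6  → 6 < 44, loop
  ADD #7: R2 = 6 + 1 = 7  → 7 < 44, loop
  ADD #8: R2 = 7 + 1 = 8  → 8 < 44, loop
  ADD #9: R2 = 8 + 1 = 9  → 9 < 44, loop
  ADD #10: R2 = 9 + 1 = 10  → 10 < 44, loop
  ADD #11: R2 = 10 + 1 = 11  → 11 < 44, loop
  ADD #12: R2 = 11 + 1 = 12  → 12 < 44, loop
  ADD #13: R2 = 12 + 1 = 13  → 13 < 44, loop
  ADD #14: R2 = 13 + 1 = 14  → 14 < 44, loop
  ADD #15: R2 = 14 + 1 = 15  → 15 < 44, loop
  ADD #16: R2 = 15 + 1 = 16  → 16 < 44, loop
  ADD #17: R2 = 16 + 1 = 17  → 17 < 44, loop
  ADD #18: R2 = 17 + 1 = 18  → 18 < 44, loop
  ADD #19: R2 = 18 + 1 = 19  → 19 < 44, loop
  ADD #20: R2 = 19 + 1 = 20  → 20 < 44, loop
  ADD #21: R2 = 20 + 1 = 21  → 21 < 44, loop
  ADD #22: R2 = 21 + 1 = 22  → 22 < 44, loop
  ADD #23: R2 = 22 + 1 = 23  → 23 < 44, loop
  ADD #24: R2 = 23 + 1 = 24  → 24 < 44, loop
  ADD #25: R2 = 24 + 1 = 25  → 25 < 44, loop
  ADD #26: R2 = 25 + 1 = 26  → 26 < 44, loop
  ADD #27: R2 = 26 + 1 = 27  → 27 < 44, loop
  ADD #28: R2 = 27 + 1 = 28  → 28 < 44, loop
  ADD #29: R2 = 28 + 1 = 29  → 29 < 44, loop
  ADD #30: R2 = 29 + 1 = 30  → 30 < 44, loop
  ADD #31: R2 = 30 + 1 = 31  → 31 < 44, loop
  ADD #32: R2 = 31 + 1 = 32  → 32 < 44, loop
  ADD #33: R2 = 32 + 1 = 33  → 33 < 44, loop
  ADD #34: R2 = 33 + 1 = 34  → 34 < 44, loop
  ADD #35: R2 = 34 + 1 = 35  → 35 < 44, loop
  ADD #36: R2 = 35 + 1 = 36  → 36 < 44, loop
  ADD #37: R2 = 36 + 1 = 37  → 37 < 44, loop
  ADD #38: R2 = 37 + 1 = 38  → 38 < 44, loop
  ADD #39: R2 = 38 + 1 = 39  → 39 < 44, loop
  ADD #40: R2 = 39 + 1 = 40  → 40 < 44, loop
  ADD #41: R2 = 40 + 1 = 41  → 41 < 44, loop
  ADD #42: R2 = 41 + 1 = 42  → 42 < 44, loop
  ADD #43: R2 = 42 + 1 = 43  → 43 < 44, loop
  ADD #44: R2 = 43 + 1 = 44  → 44 >= 44, exit
Total ADD instructions: 44

44


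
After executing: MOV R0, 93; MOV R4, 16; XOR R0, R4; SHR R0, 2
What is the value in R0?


Register state trace:
  MOV R0, 93  → R0 = 93 (0b01011101)
  MOV R4, 16  → R4 = 16 (0b00010000)
  XOR R0, R4  → R0 = 93 XOR 16 = 77 (0b01001101)
  SHR R0, 2  → R0 = 77 >> 2 = 19
Final: R0 = 19

19


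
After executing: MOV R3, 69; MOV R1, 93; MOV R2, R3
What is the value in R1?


Register state trace:
  MOV R3, 69  → R3 = 69
  MOV R1, 93  → R1 = 93
  MOV R2, R3  → R2 = 69
Final: R1 = 93

93


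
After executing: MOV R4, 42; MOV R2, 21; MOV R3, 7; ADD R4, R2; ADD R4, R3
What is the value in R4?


Register state trace:
  MOV R4, 42  → R4 = 42
  MOV R2, 21  → R2 = 21
  MOV R3, 7  → R3 = 7
  ADD R4, R2  → R4 = 42 + 21 = 63
  ADD R4, R3  → R4 = 63 + 7 = 70
Final: R4 = 70

70


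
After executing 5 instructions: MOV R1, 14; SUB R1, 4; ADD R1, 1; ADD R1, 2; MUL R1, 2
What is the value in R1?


Register state trace:
  MOV R1, 14  → R1 = 14
  SUB R1, 4  → R1 = 14 - 4 = 10
  ADD R1, 1  → R1 = 10 + 1 = 11
  ADD R1, 2  → R1 = 11 + 2 = 13
  MUL R1, 2  → R1 = 13 * 2 = 26
Final: R1 = 26

26


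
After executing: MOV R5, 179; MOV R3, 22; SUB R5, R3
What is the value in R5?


Register state trace:
  MOV R5, 179  → R5 = 179
  MOV R3, 22  → R3 = 22
  SUB R5, R3  → R5 = 179 - 22 = 157
Final: R5 = 157

157


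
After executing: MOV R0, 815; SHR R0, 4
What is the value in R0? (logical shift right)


Register state trace:
  MOV R0, 815  → R0 = 815
  SHR R0, 4  → R0 = 815 >> 4 = 815 // 2^4 = 50
Final: R0 = 50

50


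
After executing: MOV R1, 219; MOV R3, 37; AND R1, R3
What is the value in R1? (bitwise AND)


Register state trace:
  MOV R1, 219  → R1 = 219 (0b11011011)
  MOV R3, 37  → R3 = 37 (0b00100101)
  AND R1, R3  → R1 = 219 AND 37 = 1 (0b00000001)
Final: R1 = 1

1


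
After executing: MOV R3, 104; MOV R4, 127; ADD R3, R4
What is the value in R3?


Register state trace:
  MOV R3, 104  → R3 = 104
  MOV R4, 127  → R4 = 127
  ADD R3, R4  → R3 = 104 + 127 = 231
Final: R3 = 231

231


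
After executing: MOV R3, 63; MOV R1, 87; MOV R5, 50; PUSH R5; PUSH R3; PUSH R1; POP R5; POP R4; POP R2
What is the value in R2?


Stack trace (top is rightmost):
  MOV R3, 63  → R3 = 63
  MOV R1, 87  → R1 = 87
  MOV R5, 50  → R5 = 50
  PUSH R5  → stack: [50]
  PUSH R3  → stack: [50, 63]
  PUSH R1  → stack: [50, 63, 87]
  POP R5  → R5 = 87, stack: [50, 63]
  POP R4  → R4 = 63, stack: [50]
  POP R2  → R2 = 50, stack: []
Final: R2 = 50

50


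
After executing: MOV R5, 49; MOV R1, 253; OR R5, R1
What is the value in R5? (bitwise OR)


Register state trace:
  MOV R5, 49  → R5 = 49 (0b00110001)
  MOV R1, 253  → R1 = 253 (0b11111101)
  OR R5, R1   → R5 = 49 OR 253 = 253 (0b11111101)
Final: R5 = 253

253


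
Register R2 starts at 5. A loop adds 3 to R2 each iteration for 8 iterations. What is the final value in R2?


Starting value: R2 = 5
  Iter 1: R2 = 5 + 3 = 8
  Iter 2: R2 = 8 + 3 = 11
  Iter 3: R2 = 11 + 3 = 14
  Iter 4: R2 = 14 + 3 = 17
  Iter 5: R2 = 17 + 3 = 20
  Iter 6: R2 = 20 + 3 = 23
  Iter 7: R2 = 23 + 3 = 26
  Iter 8: R2 = 26 + 3 = 29
Final: R2 = 29

29


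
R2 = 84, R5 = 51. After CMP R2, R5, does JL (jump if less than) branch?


Trace:
  R2 = 84, R5 = 51
  CMP R2, R5  → compares 84 vs 51
  JL checks: is 84 less than 51?
  84 > 51, so condition is false
Branch taken: No

No


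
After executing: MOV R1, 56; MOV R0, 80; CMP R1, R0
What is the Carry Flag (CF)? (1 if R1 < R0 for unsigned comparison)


Register state trace:
  MOV R1, 56  → R1 = 56
  MOV R0, 80  → R0 = 80
  CMP R1, R0  → unsigned 56 - 80: borrow occurs
  56 < 80, so CF = 1
CF = 1

1


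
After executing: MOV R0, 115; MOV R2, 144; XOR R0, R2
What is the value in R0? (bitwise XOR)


Register state trace:
  MOV R0, 115  → R0 = 115 (0b01110011)
  MOV R2, 144  → R2 = 144 (0b10010000)
  XOR R0, R2  → R0 = 115 XOR 144 = 227 (0b11100011)
Final: R0 = 227

227


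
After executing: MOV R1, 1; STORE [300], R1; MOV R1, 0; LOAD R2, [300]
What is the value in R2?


Register and memory trace:
  MOV R1, 1  → R1 = 1
  STORE [300], R1  → mem[300] = 1
  MOV R1, 0  → R1 = 0
  LOAD R2, [300]  → R2 = mem[300] = 1
Final: R2 = 1

1


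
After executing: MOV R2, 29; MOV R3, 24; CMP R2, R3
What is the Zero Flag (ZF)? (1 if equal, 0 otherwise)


Register state trace:
  MOV R2, 29  → R2 = 29
  MOV R3, 24  → R3 = 24
  CMP R2, R3  → computes 29 - 24 = 5
  Result is nonzero, so values are not equal
ZF = 0

0


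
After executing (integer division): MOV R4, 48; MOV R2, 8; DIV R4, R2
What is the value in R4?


Register state trace:
  MOV R4, 48  → R4 = 48
  MOV R2, 8  → R2 = 8
  DIV R4, R2  → R4 = 48 // 8 = 6
Final: R4 = 6

6


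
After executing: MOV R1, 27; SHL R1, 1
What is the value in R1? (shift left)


Register state trace:
  MOV R1, 27  → R1 = 27
  SHL R1, 1  → R1 = 27 << 1 = 27 * 2^1 = 54
Final: R1 = 54

54


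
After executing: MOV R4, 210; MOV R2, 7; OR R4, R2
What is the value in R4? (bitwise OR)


Register state trace:
  MOV R4, 210  → R4 = 210 (0b11010010)
  MOV R2, 7  → R2 = 7 (0b00000111)
  OR R4, R2   → R4 = 210 OR 7 = 215 (0b11010111)
Final: R4 = 215

215


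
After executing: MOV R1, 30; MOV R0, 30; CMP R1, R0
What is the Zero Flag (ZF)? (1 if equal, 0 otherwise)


Register state trace:
  MOV R1, 30  → R1 = 30
  MOV R0, 30  → R0 = 30
  CMP R1, R0  → computes 30 - 30 = 0
  Result is zero, so values are equal
ZF = 1

1


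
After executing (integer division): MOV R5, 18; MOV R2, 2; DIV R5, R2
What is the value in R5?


Register state trace:
  MOV R5, 18  → R5 = 18
  MOV R2, 2  → R2 = 2
  DIV R5, R2  → R5 = 18 // 2 = 9
Final: R5 = 9

9


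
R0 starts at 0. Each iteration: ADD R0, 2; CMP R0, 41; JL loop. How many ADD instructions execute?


Loop trace (R0 starts at 0, target 41, step 2):
  ADD #1: R0 = 0 + 2 = 2  → 2 < 41, loop
  ADD #2: R0 = 2 + 2 = 4  → 4 < 41, loop
  ADD #3: R0 = 4 + 2 = 6  → 6 < 41, loop
  ADD #4: R0 = 6 + 2 = 8  → 8 < 41, loop
  ADD #5: R0 = 8 + 2 = 10  → 10 < 41, loop
  ADD #6: R0 = 10 + 2 = 12  → 12 < 41, loop
  ADD #7: R0 = 12 + 2 = 14  → 14 < 41, loop
  ADD #8: R0 = 14 + 2 = 16  → 16 < 41, loop
  ADD #9: R0 = 16 + 2 = 18  → 18 < 41, loop
  ADD #10: R0 = 18 + 2 = 20  → 20 < 41, loop
  ADD #11: R0 = 20 + 2 = 22  → 22 < 41, loop
  ADD #12: R0 = 22 + 2 = 24  → 24 < 41, loop
  ADD #13: R0 = 24 + 2 = 26  → 26 < 41, loop
  ADD #14: R0 = 26 + 2 = 28  → 28 < 41, loop
  ADD #15: R0 = 28 + 2 = 30  → 30 < 41, loop
  ADD #16: R0 = 30 + 2 = 32  → 32 < 41, loop
  ADD #17: R0 = 32 + 2 = 34  → 34 < 41, loop
  ADD #18: R0 = 34 + 2 = 36  → 36 < 41, loop
  ADD #19: R0 = 36 + 2 = 38  → 38 < 41, loop
  ADD #20: R0 = 38 + 2 = 40  → 40 < 41, loop
  ADD #21: R0 = 40 + 2 = 42  → 42 >= 41, exit
Total ADD instructions: 21

21


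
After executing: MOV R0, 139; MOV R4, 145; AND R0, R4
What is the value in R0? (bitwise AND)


Register state trace:
  MOV R0, 139  → R0 = 139 (0b10001011)
  MOV R4, 145  → R4 = 145 (0b10010001)
  AND R0, R4  → R0 = 139 AND 145 = 129 (0b10000001)
Final: R0 = 129

129


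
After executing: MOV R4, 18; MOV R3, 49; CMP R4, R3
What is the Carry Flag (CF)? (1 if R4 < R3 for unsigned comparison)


Register state trace:
  MOV R4, 18  → R4 = 18
  MOV R3, 49  → R3 = 49
  CMP R4, R3  → unsigned 18 - 49: borrow occurs
  18 < 49, so CF = 1
CF = 1

1


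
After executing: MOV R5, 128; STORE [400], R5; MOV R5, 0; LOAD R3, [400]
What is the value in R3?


Register and memory trace:
  MOV R5, 128  → R5 = 128
  STORE [400], R5  → mem[400] = 128
  MOV R5, 0  → R5 = 0
  LOAD R3, [400]  → R3 = mem[400] = 128
Final: R3 = 128

128


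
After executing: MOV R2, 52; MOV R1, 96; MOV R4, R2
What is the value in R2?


Register state trace:
  MOV R2, 52  → R2 = 52
  MOV R1, 96  → R1 = 96
  MOV R4, R2  → R4 = 52
Final: R2 = 52

52


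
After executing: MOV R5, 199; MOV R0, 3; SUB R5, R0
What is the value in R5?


Register state trace:
  MOV R5, 199  → R5 = 199
  MOV R0, 3  → R0 = 3
  SUB R5, R0  → R5 = 199 - 3 = 196
Final: R5 = 196

196


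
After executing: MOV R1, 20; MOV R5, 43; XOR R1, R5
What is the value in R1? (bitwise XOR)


Register state trace:
  MOV R1, 20  → R1 = 20 (0b00010100)
  MOV R5, 43  → R5 = 43 (0b00101011)
  XOR R1, R5  → R1 = 20 XOR 43 = 63 (0b00111111)
Final: R1 = 63

63


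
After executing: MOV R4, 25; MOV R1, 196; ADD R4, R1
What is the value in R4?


Register state trace:
  MOV R4, 25  → R4 = 25
  MOV R1, 196  → R1 = 196
  ADD R4, R1  → R4 = 25 + 196 = 221
Final: R4 = 221

221


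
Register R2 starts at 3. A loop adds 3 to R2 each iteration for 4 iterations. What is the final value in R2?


Starting value: R2 = 3
  Iter 1: R2 = 3 + 3 = 6
  Iter 2: R2 = 6 + 3 = 9
  Iter 3: R2 = 9 + 3 = 12
  Iter 4: R2 = 12 + 3 = 15
Final: R2 = 15

15


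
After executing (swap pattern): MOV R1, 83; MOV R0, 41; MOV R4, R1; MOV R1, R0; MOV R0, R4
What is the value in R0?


Register state trace (swap pattern):
  MOV R1, 83  → R1 = 83
  MOV R0, 41  → R0 = 41
  MOV R4, R1  → R4 = 83  (save R1)
  MOV R1, R0  → R1 = 41  (R1 gets R0's value)
  MOV R0, R4  → R0 = 83  (R0 gets saved value)
Final: R0 = 83

83


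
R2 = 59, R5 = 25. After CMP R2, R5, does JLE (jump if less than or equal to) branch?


Trace:
  R2 = 59, R5 = 25
  CMP R2, R5  → compares 59 vs 25
  JLE checks: is 59 less than or equal to 25?
  59 > 25, so condition is false
Branch taken: No

No


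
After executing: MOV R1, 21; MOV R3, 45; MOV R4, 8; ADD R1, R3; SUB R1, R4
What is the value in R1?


Register state trace:
  MOV R1, 21  → R1 = 21
  MOV R3, 45  → R3 = 45
  MOV R4, 8  → R4 = 8
  ADD R1, R3  → R1 = 21 + 45 = 66
  SUB R1, R4  → R1 = 66 - 8 = 58
Final: R1 = 58

58


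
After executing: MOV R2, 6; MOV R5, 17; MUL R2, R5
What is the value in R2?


Register state trace:
  MOV R2, 6  → R2 = 6
  MOV R5, 17  → R5 = 17
  MUL R2, R5  → R2 = 6 * 17 = 102
Final: R2 = 102

102


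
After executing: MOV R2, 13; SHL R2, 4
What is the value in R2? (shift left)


Register state trace:
  MOV R2, 13  → R2 = 13
  SHL R2, 4  → R2 = 13 << 4 = 13 * 2^4 = 208
Final: R2 = 208

208


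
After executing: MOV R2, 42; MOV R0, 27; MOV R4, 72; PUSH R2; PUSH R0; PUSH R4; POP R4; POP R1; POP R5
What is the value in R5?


Stack trace (top is rightmost):
  MOV R2, 42  → R2 = 42
  MOV R0, 27  → R0 = 27
  MOV R4, 72  → R4 = 72
  PUSH R2  → stack: [42]
  PUSH R0  → stack: [42, 27]
  PUSH R4  → stack: [42, 27, 72]
  POP R4  → R4 = 72, stack: [42, 27]
  POP R1  → R1 = 27, stack: [42]
  POP R5  → R5 = 42, stack: []
Final: R5 = 42

42


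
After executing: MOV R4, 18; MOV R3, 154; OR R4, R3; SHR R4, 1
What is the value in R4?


Register state trace:
  MOV R4, 18  → R4 = 18 (0b00010010)
  MOV R3, 154  → R3 = 154 (0b10011010)
  OR R4, R3  → R4 = 18 OR 154 = 154 (0b10011010)
  SHR R4, 1  → R4 = 154 >> 1 = 77
Final: R4 = 77

77


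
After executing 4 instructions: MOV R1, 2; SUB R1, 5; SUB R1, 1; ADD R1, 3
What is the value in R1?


Register state trace:
  MOV R1, 2  → R1 = 2
  SUB R1, 5  → R1 = 2 - 5 = -3
  SUB R1, 1  → R1 = -3 - 1 = -4
  ADD R1, 3  → R1 = -4 + 3 = -1
Final: R1 = -1

-1


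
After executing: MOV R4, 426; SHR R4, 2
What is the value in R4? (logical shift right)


Register state trace:
  MOV R4, 426  → R4 = 426
  SHR R4, 2  → R4 = 426 >> 2 = 426 // 2^2 = 106
Final: R4 = 106

106


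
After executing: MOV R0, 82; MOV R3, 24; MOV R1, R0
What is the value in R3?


Register state trace:
  MOV R0, 82  → R0 = 82
  MOV R3, 24  → R3 = 24
  MOV R1, R0  → R1 = 82
Final: R3 = 24

24


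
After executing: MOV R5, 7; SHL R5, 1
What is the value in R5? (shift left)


Register state trace:
  MOV R5, 7  → R5 = 7
  SHL R5, 1  → R5 = 7 << 1 = 7 * 2^1 = 14
Final: R5 = 14

14


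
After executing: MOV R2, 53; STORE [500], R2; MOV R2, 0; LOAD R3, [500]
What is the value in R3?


Register and memory trace:
  MOV R2, 53  → R2 = 53
  STORE [500], R2  → mem[500] = 53
  MOV R2, 0  → R2 = 0
  LOAD R3, [500]  → R3 = mem[500] = 53
Final: R3 = 53

53


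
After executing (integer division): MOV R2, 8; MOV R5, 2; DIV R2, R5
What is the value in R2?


Register state trace:
  MOV R2, 8  → R2 = 8
  MOV R5, 2  → R5 = 2
  DIV R2, R5  → R2 = 8 // 2 = 4
Final: R2 = 4

4


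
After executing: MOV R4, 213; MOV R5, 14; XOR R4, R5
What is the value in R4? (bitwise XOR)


Register state trace:
  MOV R4, 213  → R4 = 213 (0b11010101)
  MOV R5, 14  → R5 = 14 (0b00001110)
  XOR R4, R5  → R4 = 213 XOR 14 = 219 (0b11011011)
Final: R4 = 219

219


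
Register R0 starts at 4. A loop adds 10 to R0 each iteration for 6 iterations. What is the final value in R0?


Starting value: R0 = 4
  Iter 1: R0 = 4 + 10 = 14
  Iter 2: R0 = 14 + 10 = 24
  Iter 3: R0 = 24 + 10 = 34
  Iter 4: R0 = 34 + 10 = 44
  Iter 5: R0 = 44 + 10 = 54
  Iter 6: R0 = 54 + 10 = 64
Final: R0 = 64

64


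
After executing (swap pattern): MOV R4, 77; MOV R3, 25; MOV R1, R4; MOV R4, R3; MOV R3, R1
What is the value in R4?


Register state trace (swap pattern):
  MOV R4, 77  → R4 = 77
  MOV R3, 25  → R3 = 25
  MOV R1, R4  → R1 = 77  (save R4)
  MOV R4, R3  → R4 = 25  (R4 gets R3's value)
  MOV R3, R1  → R3 = 77  (R3 gets saved value)
Final: R4 = 25

25


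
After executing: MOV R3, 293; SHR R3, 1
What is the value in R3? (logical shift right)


Register state trace:
  MOV R3, 293  → R3 = 293
  SHR R3, 1  → R3 = 293 >> 1 = 293 // 2^1 = 146
Final: R3 = 146

146


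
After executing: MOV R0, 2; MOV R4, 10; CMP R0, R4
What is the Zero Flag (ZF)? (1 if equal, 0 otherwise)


Register state trace:
  MOV R0, 2  → R0 = 2
  MOV R4, 10  → R4 = 10
  CMP R0, R4  → computes 2 - 10 = -8
  Result is nonzero, so values are not equal
ZF = 0

0


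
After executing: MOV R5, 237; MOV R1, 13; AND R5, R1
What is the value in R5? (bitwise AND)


Register state trace:
  MOV R5, 237  → R5 = 237 (0b11101101)
  MOV R1, 13  → R1 = 13 (0b00001101)
  AND R5, R1  → R5 = 237 AND 13 = 13 (0b00001101)
Final: R5 = 13

13


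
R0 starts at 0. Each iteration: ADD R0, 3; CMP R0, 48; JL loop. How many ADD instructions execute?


Loop trace (R0 starts at 0, target 48, step 3):
  ADD #1: R0 = 0 + 3 = 3  → 3 < 48, loop
  ADD #2: R0 = 3 + 3 = 6  → 6 < 48, loop
  ADD #3: R0 = 6 + 3 = 9  → 9 < 48, loop
  ADD #4: R0 = 9 + 3 = 12  → 12 < 48, loop
  ADD #5: R0 = 12 + 3 = 15  → 15 < 48, loop
  ADD #6: R0 = 15 + 3 = 18  → 18 < 48, loop
  ADD #7: R0 = 18 + 3 = 21  → 21 < 48, loop
  ADD #8: R0 = 21 + 3 = 24  → 24 < 48, loop
  ADD #9: R0 = 24 + 3 = 27  → 27 < 48, loop
  ADD #10: R0 = 27 + 3 = 30  → 30 < 48, loop
  ADD #11: R0 = 30 + 3 = 33  → 33 < 48, loop
  ADD #12: R0 = 33 + 3 = 36  → 36 < 48, loop
  ADD #13: R0 = 36 + 3 = 39  → 39 < 48, loop
  ADD #14: R0 = 39 + 3 = 42  → 42 < 48, loop
  ADD #15: R0 = 42 + 3 = 45  → 45 < 48, loop
  ADD #16: R0 = 45 + 3 = 48  → 48 >= 48, exit
Total ADD instructions: 16

16


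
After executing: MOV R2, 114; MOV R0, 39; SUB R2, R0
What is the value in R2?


Register state trace:
  MOV R2, 114  → R2 = 114
  MOV R0, 39  → R0 = 39
  SUB R2, R0  → R2 = 114 - 39 = 75
Final: R2 = 75

75


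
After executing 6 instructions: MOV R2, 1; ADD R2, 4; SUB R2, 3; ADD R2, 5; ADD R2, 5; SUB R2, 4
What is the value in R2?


Register state trace:
  MOV R2, 1  → R2 = 1
  ADD R2, 4  → R2 = 1 + 4 = 5
  SUB R2, 3  → R2 = 5 - 3 = 2
  ADD R2, 5  → R2 = 2 + 5 = 7
  ADD R2, 5  → R2 = 7 + 5 = 12
  SUB R2, 4  → R2 = 12 - 4 = 8
Final: R2 = 8

8


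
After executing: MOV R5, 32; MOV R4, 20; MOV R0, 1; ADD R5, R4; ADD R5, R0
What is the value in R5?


Register state trace:
  MOV R5, 32  → R5 = 32
  MOV R4, 20  → R4 = 20
  MOV R0, 1  → R0 = 1
  ADD R5, R4  → R5 = 32 + 20 = 52
  ADD R5, R0  → R5 = 52 + 1 = 53
Final: R5 = 53

53
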